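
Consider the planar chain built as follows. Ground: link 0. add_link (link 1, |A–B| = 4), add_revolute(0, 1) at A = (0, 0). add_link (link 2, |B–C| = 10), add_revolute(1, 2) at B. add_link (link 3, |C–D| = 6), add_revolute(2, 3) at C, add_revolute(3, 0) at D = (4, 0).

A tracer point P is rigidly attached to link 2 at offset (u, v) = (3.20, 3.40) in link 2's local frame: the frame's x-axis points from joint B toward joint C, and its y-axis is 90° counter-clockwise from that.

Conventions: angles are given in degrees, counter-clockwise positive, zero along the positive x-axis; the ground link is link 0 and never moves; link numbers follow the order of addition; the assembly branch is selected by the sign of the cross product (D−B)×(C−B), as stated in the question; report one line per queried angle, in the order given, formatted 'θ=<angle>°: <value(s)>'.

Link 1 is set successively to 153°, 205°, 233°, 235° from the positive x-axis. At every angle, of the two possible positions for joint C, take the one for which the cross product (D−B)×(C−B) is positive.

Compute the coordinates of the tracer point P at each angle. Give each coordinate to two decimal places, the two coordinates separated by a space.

A=(0,0), D=(4.00,0)
θ=153°: B = A + 4.00·(cos153°, sin153°) = (-3.5640, 1.8160)
θ=153°: |BD| = 7.7790
θ=153°: circle(B,10.00) ∩ circle(D,6.00): a=8.0031, h=5.9958
θ=153°:   candidates: C₊=(5.6177,5.7778) cross=46.641; C₋=(2.8183,-5.8825) cross=-46.641
θ=153°:   branch + wants cross > 0 → take C=(5.6177,5.7778) (cross=46.641)
θ=153°: ex = (C−B)/|BC| = (0.9182,0.3962); ey = (-0.3962,0.9182)
θ=153°: P = B + 3.20·ex + 3.40·ey = (-1.9729,6.2055)
θ=205°: B = A + 4.00·(cos205°, sin205°) = (-3.6252, -1.6905)
θ=205°: |BD| = 7.8104
θ=205°: circle(B,10.00) ∩ circle(D,6.00): a=8.0023, h=5.9969
θ=205°:   candidates: C₊=(2.8894,5.8963) cross=46.838; C₋=(5.4854,-5.8132) cross=-46.838
θ=205°:   branch + wants cross > 0 → take C=(2.8894,5.8963) (cross=46.838)
θ=205°: ex = (C−B)/|BC| = (0.6515,0.7587); ey = (-0.7587,0.6515)
θ=205°: P = B + 3.20·ex + 3.40·ey = (-4.1201,2.9523)
θ=233°: B = A + 4.00·(cos233°, sin233°) = (-2.4073, -3.1945)
θ=233°: |BD| = 7.1595
θ=233°: circle(B,10.00) ∩ circle(D,6.00): a=8.0493, h=5.9336
θ=233°:   candidates: C₊=(2.1488,5.7073) cross=42.482; C₋=(7.4439,-4.9132) cross=-42.482
θ=233°:   branch + wants cross > 0 → take C=(2.1488,5.7073) (cross=42.482)
θ=233°: ex = (C−B)/|BC| = (0.4556,0.8902); ey = (-0.8902,0.4556)
θ=233°: P = B + 3.20·ex + 3.40·ey = (-3.9759,1.2031)
θ=235°: B = A + 4.00·(cos235°, sin235°) = (-2.2943, -3.2766)
θ=235°: |BD| = 7.0961
θ=235°: circle(B,10.00) ∩ circle(D,6.00): a=8.0576, h=5.9225
θ=235°:   candidates: C₊=(2.1182,5.6973) cross=42.026; C₋=(7.5875,-4.8093) cross=-42.026
θ=235°:   branch + wants cross > 0 → take C=(2.1182,5.6973) (cross=42.026)
θ=235°: ex = (C−B)/|BC| = (0.4412,0.8974); ey = (-0.8974,0.4412)
θ=235°: P = B + 3.20·ex + 3.40·ey = (-3.9334,1.0953)

θ=153°: -1.97 6.21
θ=205°: -4.12 2.95
θ=233°: -3.98 1.20
θ=235°: -3.93 1.10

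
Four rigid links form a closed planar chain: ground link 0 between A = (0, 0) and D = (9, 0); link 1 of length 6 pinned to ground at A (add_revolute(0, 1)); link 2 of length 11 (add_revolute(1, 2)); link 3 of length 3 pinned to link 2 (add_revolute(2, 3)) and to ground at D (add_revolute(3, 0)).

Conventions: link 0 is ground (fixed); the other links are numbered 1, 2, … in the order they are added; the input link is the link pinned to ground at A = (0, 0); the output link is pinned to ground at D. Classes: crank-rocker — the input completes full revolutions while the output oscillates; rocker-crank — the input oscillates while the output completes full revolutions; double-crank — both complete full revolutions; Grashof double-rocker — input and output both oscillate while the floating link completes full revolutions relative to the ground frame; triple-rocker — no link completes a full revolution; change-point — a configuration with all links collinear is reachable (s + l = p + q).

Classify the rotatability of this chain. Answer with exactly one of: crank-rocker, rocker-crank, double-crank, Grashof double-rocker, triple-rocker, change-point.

lengths: ground=9, input=6, coupler=11, output=3
sorted: s=3 (shortest), l=11 (longest), p+q=15
s + l = 14 vs p + q = 15
s + l < p + q (Grashof) with shortest = output link → rocker-crank

rocker-crank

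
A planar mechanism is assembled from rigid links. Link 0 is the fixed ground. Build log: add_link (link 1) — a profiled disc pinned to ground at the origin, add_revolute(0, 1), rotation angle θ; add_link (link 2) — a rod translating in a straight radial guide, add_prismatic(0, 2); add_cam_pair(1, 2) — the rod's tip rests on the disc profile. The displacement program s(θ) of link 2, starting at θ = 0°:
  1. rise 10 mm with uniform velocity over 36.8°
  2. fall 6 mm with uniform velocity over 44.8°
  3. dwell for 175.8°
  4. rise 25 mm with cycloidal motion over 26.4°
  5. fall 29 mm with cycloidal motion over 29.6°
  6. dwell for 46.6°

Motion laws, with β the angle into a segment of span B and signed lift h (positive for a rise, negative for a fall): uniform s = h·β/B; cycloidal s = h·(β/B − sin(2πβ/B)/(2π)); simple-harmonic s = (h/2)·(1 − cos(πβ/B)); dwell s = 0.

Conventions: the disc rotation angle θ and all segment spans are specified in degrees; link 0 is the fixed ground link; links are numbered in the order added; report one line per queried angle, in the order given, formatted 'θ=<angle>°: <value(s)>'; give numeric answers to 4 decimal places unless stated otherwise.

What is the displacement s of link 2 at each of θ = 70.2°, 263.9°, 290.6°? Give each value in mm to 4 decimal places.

seg 1 [0°–36.8°] uniform, h=10: full span → s += 10 → s = 10.0000
seg 2 [36.8°–81.6°] uniform, h=-6: θ=70.2° here. β=33.4, B=44.8. -6·33.4/44.8 = -4.4732 → s = 5.5268
seg 2 [36.8°–81.6°] uniform, h=-6: full span → s += -6 → s = 4.0000
seg 3 [81.6°–257.4°] dwell: s stays 4.0000
seg 4 [257.4°–283.8°] cycloidal, h=25: θ=263.9° here. β=6.5, B=26.4. 25·(0.2462 − sin(2π·0.2462)/(2π)) = 2.1776 → s = 6.1776
seg 4 [257.4°–283.8°] cycloidal, h=25: full span → s += 25 → s = 29.0000
seg 5 [283.8°–313.4°] cycloidal, h=-29: θ=290.6° here. β=6.8, B=29.6. -29·(0.2297 − sin(2π·0.2297)/(2π)) = -2.0841 → s = 26.9159

θ=70.2°: 5.5268
θ=263.9°: 6.1776
θ=290.6°: 26.9159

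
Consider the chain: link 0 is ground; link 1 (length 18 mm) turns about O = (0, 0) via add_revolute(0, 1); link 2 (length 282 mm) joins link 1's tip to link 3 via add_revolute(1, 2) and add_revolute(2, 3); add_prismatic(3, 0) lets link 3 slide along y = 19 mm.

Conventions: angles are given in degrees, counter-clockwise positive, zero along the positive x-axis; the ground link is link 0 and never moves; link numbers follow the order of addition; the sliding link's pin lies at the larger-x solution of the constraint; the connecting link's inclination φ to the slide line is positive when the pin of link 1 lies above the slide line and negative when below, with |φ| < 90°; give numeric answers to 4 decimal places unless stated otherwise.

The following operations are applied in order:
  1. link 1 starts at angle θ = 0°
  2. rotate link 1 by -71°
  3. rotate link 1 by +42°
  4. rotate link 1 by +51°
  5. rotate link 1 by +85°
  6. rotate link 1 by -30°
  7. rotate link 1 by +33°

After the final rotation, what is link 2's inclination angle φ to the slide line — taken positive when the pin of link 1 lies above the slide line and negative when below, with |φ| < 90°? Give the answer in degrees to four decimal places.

geometry: r = 18 mm, L = 282 mm, e = 19 mm; θ starts at 0°
rotate link 1 by -71°: θ ← 0° -71° = -71°
rotate link 1 by +42°: θ ← -71° +42° = -29°
rotate link 1 by +51°: θ ← -29° +51° = 22°
rotate link 1 by +85°: θ ← 22° +85° = 107°
rotate link 1 by -30°: θ ← 107° -30° = 77°
rotate link 1 by +33°: θ ← 77° +33° = 110°
h = r sin θ − e = 16.914467 − 19 = -2.085533
sin φ = h / L = -2.085533 / 282 = -0.00739551
φ = arcsin(-0.00739551) = -0.423735°

-0.4237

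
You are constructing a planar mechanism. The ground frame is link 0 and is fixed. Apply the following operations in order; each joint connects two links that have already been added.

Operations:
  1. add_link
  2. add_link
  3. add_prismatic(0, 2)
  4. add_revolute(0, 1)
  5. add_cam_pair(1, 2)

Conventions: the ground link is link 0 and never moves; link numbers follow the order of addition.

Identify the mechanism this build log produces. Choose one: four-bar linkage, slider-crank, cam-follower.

links: 3 (incl. ground); joints: 1 revolute, 1 prismatic, 1 higher (cam) pair, forming one closed loop
3 links, revolute + prismatic + higher pair in one loop → cam-follower

cam-follower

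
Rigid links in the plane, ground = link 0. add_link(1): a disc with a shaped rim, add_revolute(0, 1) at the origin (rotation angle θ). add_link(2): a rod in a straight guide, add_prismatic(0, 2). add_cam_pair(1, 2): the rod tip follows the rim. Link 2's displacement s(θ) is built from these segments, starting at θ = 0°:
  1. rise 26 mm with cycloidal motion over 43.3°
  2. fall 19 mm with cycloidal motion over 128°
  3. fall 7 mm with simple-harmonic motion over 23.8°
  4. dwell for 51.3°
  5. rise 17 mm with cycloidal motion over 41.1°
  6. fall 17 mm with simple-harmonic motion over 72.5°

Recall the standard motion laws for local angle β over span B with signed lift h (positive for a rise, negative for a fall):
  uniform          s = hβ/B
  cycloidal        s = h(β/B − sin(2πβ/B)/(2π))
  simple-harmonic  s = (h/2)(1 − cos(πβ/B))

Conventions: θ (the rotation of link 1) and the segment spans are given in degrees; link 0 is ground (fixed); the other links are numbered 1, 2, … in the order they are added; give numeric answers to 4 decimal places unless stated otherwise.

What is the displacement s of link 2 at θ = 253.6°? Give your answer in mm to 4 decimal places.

segment 1 (0° to 43.3°, cycloidal, h = 26) is passed completely: s = 0.0000 + (26) = 26.0000
segment 2 (43.3° to 171.3°, cycloidal, h = -19) is passed completely: s = 26.0000 + (-19) = 7.0000
segment 3 (171.3° to 195.1°, simple-harmonic, h = -7) is passed completely: s = 7.0000 + (-7) = 0.0000
segment 4 (195.1° to 246.4°, dwell): s unchanged at 0.0000
θ = 253.6° falls in segment 5 (246.4° to 287.5°, cycloidal, h = 17): β = 253.6 − 246.4 = 7.2°, B = 41.1°; Δs = 17·(0.1752 − sin(2π·0.1752)/(2π)) = 0.5660; s = 0.0000 + 0.5660 = 0.5660

0.5660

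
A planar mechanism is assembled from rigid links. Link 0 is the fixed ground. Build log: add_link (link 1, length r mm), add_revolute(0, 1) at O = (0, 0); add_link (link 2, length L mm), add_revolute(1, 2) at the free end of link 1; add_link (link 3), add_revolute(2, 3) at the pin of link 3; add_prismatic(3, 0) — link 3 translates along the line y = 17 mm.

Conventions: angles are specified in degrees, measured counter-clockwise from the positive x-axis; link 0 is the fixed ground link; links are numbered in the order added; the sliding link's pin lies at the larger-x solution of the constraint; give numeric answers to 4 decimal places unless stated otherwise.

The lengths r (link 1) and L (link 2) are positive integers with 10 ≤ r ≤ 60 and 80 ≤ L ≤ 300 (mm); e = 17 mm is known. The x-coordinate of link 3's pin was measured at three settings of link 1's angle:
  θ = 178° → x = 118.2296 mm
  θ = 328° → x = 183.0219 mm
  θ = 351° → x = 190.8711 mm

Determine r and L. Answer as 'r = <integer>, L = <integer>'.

constraint per measurement: (x − r cos θ)² + (r sin θ − e)² = L²
subtracting the θ₁ and θ₂ equations cancels the r² and L² terms:
r = (x₁² − x₂²) / (2[(x₁cos θ₁ + e sin θ₁) − (x₂cos θ₂ + e sin θ₂)]) = 37.0000 → r = 37
L² = (x₁ − r cos θ₁)² + (r sin θ₁ − e)² = 24335.9955 → L = 156.0000 → L = 156
check at θ₃=351°: x = 190.8711 (printed 190.8711) ✓

r = 37, L = 156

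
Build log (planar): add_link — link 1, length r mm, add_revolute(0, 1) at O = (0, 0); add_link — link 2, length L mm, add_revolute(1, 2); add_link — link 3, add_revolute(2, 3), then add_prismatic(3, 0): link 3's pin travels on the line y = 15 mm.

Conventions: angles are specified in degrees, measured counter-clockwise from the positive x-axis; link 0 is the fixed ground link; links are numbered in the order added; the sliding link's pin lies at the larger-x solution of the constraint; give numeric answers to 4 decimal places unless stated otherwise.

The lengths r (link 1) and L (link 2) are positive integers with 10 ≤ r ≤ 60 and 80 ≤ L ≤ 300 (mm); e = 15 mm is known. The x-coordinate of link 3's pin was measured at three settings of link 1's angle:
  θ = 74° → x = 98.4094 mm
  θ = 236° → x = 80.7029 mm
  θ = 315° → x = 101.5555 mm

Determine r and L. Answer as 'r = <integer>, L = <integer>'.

constraint per measurement: (x − r cos θ)² + (r sin θ − e)² = L²
subtracting the θ₁ and θ₂ equations cancels the r² and L² terms:
r = (x₁² − x₂²) / (2[(x₁cos θ₁ + e sin θ₁) − (x₂cos θ₂ + e sin θ₂)]) = 15.9999 → r = 16
L² = (x₁ − r cos θ₁)² + (r sin θ₁ − e)² = 8835.9946 → L = 94.0000 → L = 94
check at θ₃=315°: x = 101.5555 (printed 101.5555) ✓

r = 16, L = 94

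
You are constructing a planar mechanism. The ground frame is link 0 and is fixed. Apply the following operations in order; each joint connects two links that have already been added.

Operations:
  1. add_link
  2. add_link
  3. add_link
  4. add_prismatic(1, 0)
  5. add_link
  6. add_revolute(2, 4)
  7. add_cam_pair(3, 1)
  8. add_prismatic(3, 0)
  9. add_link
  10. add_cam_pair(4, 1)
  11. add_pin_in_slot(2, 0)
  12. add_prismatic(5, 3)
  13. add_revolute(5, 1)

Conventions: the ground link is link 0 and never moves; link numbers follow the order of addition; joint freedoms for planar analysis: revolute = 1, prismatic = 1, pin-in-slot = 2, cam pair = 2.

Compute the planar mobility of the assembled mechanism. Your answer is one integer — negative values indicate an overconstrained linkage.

link 0 = ground. State L|J1|J2 = 1|0|0
+link1  2|0|0
+link2  3|0|0
+link3  4|0|0
P(1,0) f=1→J1  4|1|0
+link4  5|1|0
R(2,4) f=1→J1  5|2|0
C(3,1) f=2→J2  5|2|1
P(3,0) f=1→J1  5|3|1
+link5  6|3|1
C(4,1) f=2→J2  6|3|2
PS(2,0) f=2→J2  6|3|3
P(5,3) f=1→J1  6|4|3
R(5,1) f=1→J1  6|5|3
M = 3(6−1)−2·5−3 = 15−10−3 = 2

M = 2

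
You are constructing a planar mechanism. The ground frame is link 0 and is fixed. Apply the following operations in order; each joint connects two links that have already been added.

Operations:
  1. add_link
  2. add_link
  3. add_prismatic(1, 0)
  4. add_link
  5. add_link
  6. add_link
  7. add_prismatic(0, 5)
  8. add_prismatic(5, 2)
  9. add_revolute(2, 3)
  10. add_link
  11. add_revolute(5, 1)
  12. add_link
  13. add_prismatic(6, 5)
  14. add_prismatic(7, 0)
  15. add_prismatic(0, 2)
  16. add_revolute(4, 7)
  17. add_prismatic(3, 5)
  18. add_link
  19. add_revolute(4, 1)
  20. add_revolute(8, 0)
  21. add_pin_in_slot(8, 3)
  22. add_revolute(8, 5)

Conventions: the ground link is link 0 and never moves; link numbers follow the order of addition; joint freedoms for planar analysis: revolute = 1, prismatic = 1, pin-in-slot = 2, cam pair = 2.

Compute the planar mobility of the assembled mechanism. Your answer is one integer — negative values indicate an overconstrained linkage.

L=1 J1=0 J2=0
add link → L=2 J1=0 J2=0
add link → L=3 J1=0 J2=0
P@1,0 dof=1 J1 → L=3 J1=1 J2=0
add link → L=4 J1=1 J2=0
add link → L=5 J1=1 J2=0
add link → L=6 J1=1 J2=0
P@0,5 dof=1 J1 → L=6 J1=2 J2=0
P@5,2 dof=1 J1 → L=6 J1=3 J2=0
R@2,3 dof=1 J1 → L=6 J1=4 J2=0
add link → L=7 J1=4 J2=0
R@5,1 dof=1 J1 → L=7 J1=5 J2=0
add link → L=8 J1=5 J2=0
P@6,5 dof=1 J1 → L=8 J1=6 J2=0
P@7,0 dof=1 J1 → L=8 J1=7 J2=0
P@0,2 dof=1 J1 → L=8 J1=8 J2=0
R@4,7 dof=1 J1 → L=8 J1=9 J2=0
P@3,5 dof=1 J1 → L=8 J1=10 J2=0
add link → L=9 J1=10 J2=0
R@4,1 dof=1 J1 → L=9 J1=11 J2=0
R@8,0 dof=1 J1 → L=9 J1=12 J2=0
PS@8,3 dof=2 J2 → L=9 J1=12 J2=1
R@8,5 dof=1 J1 → L=9 J1=13 J2=1
M=3(L−1)−2J1−J2=3·8−2·13−1=-3

M = -3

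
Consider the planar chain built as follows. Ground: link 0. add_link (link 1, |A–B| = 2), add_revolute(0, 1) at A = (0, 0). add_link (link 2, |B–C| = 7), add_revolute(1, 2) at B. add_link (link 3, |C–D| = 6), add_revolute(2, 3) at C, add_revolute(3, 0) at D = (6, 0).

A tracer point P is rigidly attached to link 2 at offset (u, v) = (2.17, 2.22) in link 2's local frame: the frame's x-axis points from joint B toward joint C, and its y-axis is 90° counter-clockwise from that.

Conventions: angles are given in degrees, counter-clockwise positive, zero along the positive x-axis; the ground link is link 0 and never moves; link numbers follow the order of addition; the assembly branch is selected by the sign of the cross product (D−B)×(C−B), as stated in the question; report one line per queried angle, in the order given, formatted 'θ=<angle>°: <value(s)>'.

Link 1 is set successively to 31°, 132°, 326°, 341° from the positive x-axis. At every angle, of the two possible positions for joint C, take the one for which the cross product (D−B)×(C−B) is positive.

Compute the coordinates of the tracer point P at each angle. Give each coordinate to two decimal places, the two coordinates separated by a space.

A=(0,0), D=(6.00,0)
θ=31°: B = A + 2.00·(cos31°, sin31°) = (1.7143, 1.0301)
θ=31°: |BD| = 4.4077
θ=31°: circle(B,7.00) ∩ circle(D,6.00): a=3.6785, h=5.9555
θ=31°:   candidates: C₊=(6.6828,5.9610) cross=26.250; C₋=(3.8992,-5.6202) cross=-26.250
θ=31°:   branch + wants cross > 0 → take C=(6.6828,5.9610) (cross=26.250)
θ=31°: ex = (C−B)/|BC| = (0.7098,0.7044); ey = (-0.7044,0.7098)
θ=31°: P = B + 2.17·ex + 2.22·ey = (1.6907,4.1344)
θ=132°: B = A + 2.00·(cos132°, sin132°) = (-1.3383, 1.4863)
θ=132°: |BD| = 7.4873
θ=132°: circle(B,7.00) ∩ circle(D,6.00): a=4.6118, h=5.2661
θ=132°:   candidates: C₊=(4.2271,5.7321) cross=39.428; C₋=(2.1364,-4.5905) cross=-39.428
θ=132°:   branch + wants cross > 0 → take C=(4.2271,5.7321) (cross=39.428)
θ=132°: ex = (C−B)/|BC| = (0.7951,0.6065); ey = (-0.6065,0.7951)
θ=132°: P = B + 2.17·ex + 2.22·ey = (-0.9595,4.5675)
θ=326°: B = A + 2.00·(cos326°, sin326°) = (1.6581, -1.1184)
θ=326°: |BD| = 4.4836
θ=326°: circle(B,7.00) ∩ circle(D,6.00): a=3.6915, h=5.9475
θ=326°:   candidates: C₊=(3.7494,5.5619) cross=26.666; C₋=(6.7164,-5.9571) cross=-26.666
θ=326°:   branch + wants cross > 0 → take C=(3.7494,5.5619) (cross=26.666)
θ=326°: ex = (C−B)/|BC| = (0.2988,0.9543); ey = (-0.9543,0.2988)
θ=326°: P = B + 2.17·ex + 2.22·ey = (0.1878,1.6158)
θ=341°: B = A + 2.00·(cos341°, sin341°) = (1.8910, -0.6511)
θ=341°: |BD| = 4.1602
θ=341°: circle(B,7.00) ∩ circle(D,6.00): a=3.6425, h=5.9776
θ=341°:   candidates: C₊=(4.5531,5.8229) cross=24.868; C₋=(6.4243,-5.9850) cross=-24.868
θ=341°:   branch + wants cross > 0 → take C=(4.5531,5.8229) (cross=24.868)
θ=341°: ex = (C−B)/|BC| = (0.3803,0.9249); ey = (-0.9249,0.3803)
θ=341°: P = B + 2.17·ex + 2.22·ey = (0.6631,2.2001)

θ=31°: 1.69 4.13
θ=132°: -0.96 4.57
θ=326°: 0.19 1.62
θ=341°: 0.66 2.20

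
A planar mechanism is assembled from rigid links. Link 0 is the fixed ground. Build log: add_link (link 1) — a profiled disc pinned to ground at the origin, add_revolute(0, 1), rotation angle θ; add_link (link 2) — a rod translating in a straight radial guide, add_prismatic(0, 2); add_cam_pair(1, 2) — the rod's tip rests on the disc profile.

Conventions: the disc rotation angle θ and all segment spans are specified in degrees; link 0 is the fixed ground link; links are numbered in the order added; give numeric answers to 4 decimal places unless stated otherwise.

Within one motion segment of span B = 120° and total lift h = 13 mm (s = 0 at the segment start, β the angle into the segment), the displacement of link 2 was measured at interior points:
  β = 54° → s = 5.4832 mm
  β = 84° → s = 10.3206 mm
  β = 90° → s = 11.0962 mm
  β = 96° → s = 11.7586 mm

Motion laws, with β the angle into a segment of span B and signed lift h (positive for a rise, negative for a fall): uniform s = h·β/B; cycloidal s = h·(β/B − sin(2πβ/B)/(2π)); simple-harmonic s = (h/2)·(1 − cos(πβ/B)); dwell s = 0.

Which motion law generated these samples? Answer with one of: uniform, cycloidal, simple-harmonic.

candidates at β/B = r: uniform s = h·r (linear in β); cycloidal s = h·(r − sin(2πr)/(2π)); simple-harmonic s = (h/2)(1 − cos(πr))
β=54°: printed 5.4832 | uniform 5.8500, cycloidal 5.2106, simple-harmonic 5.4832
β=84°: printed 10.3206 | uniform 9.1000, cycloidal 11.0677, simple-harmonic 10.3206
β=90°: printed 11.0962 | uniform 9.7500, cycloidal 11.8190, simple-harmonic 11.0962
β=96°: printed 11.7586 | uniform 10.4000, cycloidal 12.3677, simple-harmonic 11.7586
only one law matches every sample → simple-harmonic

simple-harmonic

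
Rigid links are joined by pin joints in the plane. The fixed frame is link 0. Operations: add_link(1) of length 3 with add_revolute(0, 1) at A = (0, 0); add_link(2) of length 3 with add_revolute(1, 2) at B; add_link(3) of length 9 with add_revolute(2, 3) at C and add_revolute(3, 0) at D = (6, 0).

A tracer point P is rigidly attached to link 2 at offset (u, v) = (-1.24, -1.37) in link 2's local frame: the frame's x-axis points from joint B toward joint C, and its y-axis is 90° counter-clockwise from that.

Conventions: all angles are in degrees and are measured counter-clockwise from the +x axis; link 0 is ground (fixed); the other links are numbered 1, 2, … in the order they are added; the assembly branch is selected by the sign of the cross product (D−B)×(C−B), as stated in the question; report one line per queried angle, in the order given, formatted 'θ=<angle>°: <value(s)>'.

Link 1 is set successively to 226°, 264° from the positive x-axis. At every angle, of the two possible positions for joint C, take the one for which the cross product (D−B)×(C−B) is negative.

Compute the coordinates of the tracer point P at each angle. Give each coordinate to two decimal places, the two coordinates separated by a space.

A=(0,0), D=(6.00,0)
θ=226°: B = A + 3.00·(cos226°, sin226°) = (-2.0840, -2.1580)
θ=226°: |BD| = 8.3671
θ=226°: circle(B,3.00) ∩ circle(D,9.00): a=-0.1191, h=2.9976
θ=226°:   candidates: C₊=(-2.9721,0.7075) cross=25.081; C₋=(-1.4259,-5.0849) cross=-25.081
θ=226°:   branch - wants cross < 0 → take C=(-1.4259,-5.0849) (cross=-25.081)
θ=226°: ex = (C−B)/|BC| = (0.2194,-0.9756); ey = (0.9756,0.2194)
θ=226°: P = B + -1.24·ex + -1.37·ey = (-3.6926,-1.2488)
θ=264°: B = A + 3.00·(cos264°, sin264°) = (-0.3136, -2.9836)
θ=264°: |BD| = 6.9831
θ=264°: circle(B,3.00) ∩ circle(D,9.00): a=-1.6638, h=2.4963
θ=264°:   candidates: C₊=(-2.8845,-1.4374) cross=17.432; C₋=(-0.7513,-5.9515) cross=-17.432
θ=264°:   branch - wants cross < 0 → take C=(-0.7513,-5.9515) (cross=-17.432)
θ=264°: ex = (C−B)/|BC| = (-0.1459,-0.9893); ey = (0.9893,-0.1459)
θ=264°: P = B + -1.24·ex + -1.37·ey = (-1.4880,-1.5569)

θ=226°: -3.69 -1.25
θ=264°: -1.49 -1.56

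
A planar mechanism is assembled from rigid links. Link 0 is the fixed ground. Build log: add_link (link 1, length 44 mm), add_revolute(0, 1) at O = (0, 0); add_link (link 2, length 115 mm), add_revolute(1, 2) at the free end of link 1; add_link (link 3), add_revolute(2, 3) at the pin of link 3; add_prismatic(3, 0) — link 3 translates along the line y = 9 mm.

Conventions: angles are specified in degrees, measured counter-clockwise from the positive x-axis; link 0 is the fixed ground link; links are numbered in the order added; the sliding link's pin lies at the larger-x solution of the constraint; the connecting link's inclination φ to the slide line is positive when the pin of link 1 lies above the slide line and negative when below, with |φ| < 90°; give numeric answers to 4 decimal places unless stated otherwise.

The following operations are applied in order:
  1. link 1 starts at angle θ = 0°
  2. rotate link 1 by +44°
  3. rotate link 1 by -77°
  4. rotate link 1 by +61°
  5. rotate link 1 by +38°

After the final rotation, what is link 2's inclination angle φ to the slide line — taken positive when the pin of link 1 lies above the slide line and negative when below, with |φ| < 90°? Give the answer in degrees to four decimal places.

geometry: r = 44 mm, L = 115 mm, e = 9 mm; θ starts at 0°
rotate link 1 by +44°: θ ← 0° +44° = 44°
rotate link 1 by -77°: θ ← 44° -77° = -33°
rotate link 1 by +61°: θ ← -33° +61° = 28°
rotate link 1 by +38°: θ ← 28° +38° = 66°
h = r sin θ − e = 40.196000 − 9 = 31.196000
sin φ = h / L = 31.196000 / 115 = 0.27126957
φ = arcsin(0.27126957) = 15.739827°

15.7398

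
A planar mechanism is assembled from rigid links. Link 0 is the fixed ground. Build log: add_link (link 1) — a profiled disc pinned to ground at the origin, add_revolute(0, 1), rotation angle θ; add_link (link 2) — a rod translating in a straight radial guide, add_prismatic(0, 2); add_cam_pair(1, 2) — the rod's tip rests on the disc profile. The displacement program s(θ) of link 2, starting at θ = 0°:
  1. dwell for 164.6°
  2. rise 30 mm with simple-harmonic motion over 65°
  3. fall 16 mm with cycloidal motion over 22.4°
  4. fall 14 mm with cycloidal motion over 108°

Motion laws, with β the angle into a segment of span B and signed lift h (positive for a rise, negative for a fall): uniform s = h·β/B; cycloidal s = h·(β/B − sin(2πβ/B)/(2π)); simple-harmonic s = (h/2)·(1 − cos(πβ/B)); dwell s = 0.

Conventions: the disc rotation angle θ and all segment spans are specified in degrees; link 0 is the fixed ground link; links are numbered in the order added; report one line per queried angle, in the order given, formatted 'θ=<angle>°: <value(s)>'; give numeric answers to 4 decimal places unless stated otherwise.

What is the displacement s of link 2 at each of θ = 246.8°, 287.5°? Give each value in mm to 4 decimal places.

seg 1 [0°–164.6°] dwell: s stays 0.0000
seg 2 [164.6°–229.6°] simple-harmonic, h=30: full span → s += 30 → s = 30.0000
seg 3 [229.6°–252°] cycloidal, h=-16: θ=246.8° here. β=17.2, B=22.4. -16·(0.7679 − sin(2π·0.7679)/(2π)) = -14.8162 → s = 15.1838
seg 3 [229.6°–252°] cycloidal, h=-16: full span → s += -16 → s = 14.0000
seg 4 [252°–360°] cycloidal, h=-14: θ=287.5° here. β=35.5, B=108. -14·(0.3287 − sin(2π·0.3287)/(2π)) = -2.6406 → s = 11.3594

θ=246.8°: 15.1838
θ=287.5°: 11.3594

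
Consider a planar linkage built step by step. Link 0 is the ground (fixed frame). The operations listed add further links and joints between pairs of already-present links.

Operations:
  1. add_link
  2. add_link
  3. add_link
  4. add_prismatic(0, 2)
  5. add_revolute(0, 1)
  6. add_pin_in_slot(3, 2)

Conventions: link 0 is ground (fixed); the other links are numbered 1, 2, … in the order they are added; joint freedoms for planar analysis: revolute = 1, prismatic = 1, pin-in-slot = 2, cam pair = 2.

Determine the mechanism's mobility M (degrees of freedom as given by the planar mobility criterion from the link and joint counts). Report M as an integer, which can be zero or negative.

(L,J1,J2)=(1,0,0); link0 fixed
link1: (2,0,0)
link2: (3,0,0)
link3: (4,0,0)
P 0-2 [J1]: (4,1,0)
R 0-1 [J1]: (4,2,0)
PS 3-2 [J2]: (4,2,1)
Grübler: 3·3 − 2·2 − 1 = 4

M = 4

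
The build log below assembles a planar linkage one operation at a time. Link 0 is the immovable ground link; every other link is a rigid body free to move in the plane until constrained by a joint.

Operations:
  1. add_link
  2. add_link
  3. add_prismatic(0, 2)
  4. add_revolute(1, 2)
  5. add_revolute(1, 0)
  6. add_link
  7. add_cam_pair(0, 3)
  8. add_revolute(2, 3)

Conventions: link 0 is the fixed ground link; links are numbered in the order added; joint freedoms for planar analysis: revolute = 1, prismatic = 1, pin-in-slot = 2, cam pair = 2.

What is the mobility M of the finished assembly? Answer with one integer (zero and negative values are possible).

link 0 = ground. State L|J1|J2 = 1|0|0
+link1  2|0|0
+link2  3|0|0
P(0,2) f=1→J1  3|1|0
R(1,2) f=1→J1  3|2|0
R(1,0) f=1→J1  3|3|0
+link3  4|3|0
C(0,3) f=2→J2  4|3|1
R(2,3) f=1→J1  4|4|1
M = 3(4−1)−2·4−1 = 9−8−1 = 0

M = 0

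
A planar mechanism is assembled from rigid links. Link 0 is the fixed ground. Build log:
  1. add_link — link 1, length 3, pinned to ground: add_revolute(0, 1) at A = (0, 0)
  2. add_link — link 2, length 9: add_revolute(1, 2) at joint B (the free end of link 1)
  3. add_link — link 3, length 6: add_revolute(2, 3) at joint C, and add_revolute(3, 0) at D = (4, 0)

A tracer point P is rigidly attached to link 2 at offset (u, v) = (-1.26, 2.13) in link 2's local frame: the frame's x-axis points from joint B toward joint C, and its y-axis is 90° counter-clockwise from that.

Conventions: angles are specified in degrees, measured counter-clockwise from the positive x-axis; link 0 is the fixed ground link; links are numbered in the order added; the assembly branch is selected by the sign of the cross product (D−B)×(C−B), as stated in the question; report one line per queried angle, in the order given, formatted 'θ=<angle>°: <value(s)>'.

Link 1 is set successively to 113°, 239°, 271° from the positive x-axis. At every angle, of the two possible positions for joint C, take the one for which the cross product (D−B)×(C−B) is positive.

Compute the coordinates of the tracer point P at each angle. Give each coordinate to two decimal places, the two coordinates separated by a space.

A=(0,0), D=(4.00,0)
θ=113°: B = A + 3.00·(cos113°, sin113°) = (-1.1722, 2.7615)
θ=113°: |BD| = 5.8632
θ=113°: circle(B,9.00) ∩ circle(D,6.00): a=6.7691, h=5.9312
θ=113°:   candidates: C₊=(7.5926,4.8055) cross=34.776; C₋=(2.0056,-5.6588) cross=-34.776
θ=113°:   branch + wants cross > 0 → take C=(7.5926,4.8055) (cross=34.776)
θ=113°: ex = (C−B)/|BC| = (0.9739,0.2271); ey = (-0.2271,0.9739)
θ=113°: P = B + -1.26·ex + 2.13·ey = (-2.8830,4.5497)
θ=239°: B = A + 3.00·(cos239°, sin239°) = (-1.5451, -2.5715)
θ=239°: |BD| = 6.1124
θ=239°: circle(B,9.00) ∩ circle(D,6.00): a=6.7372, h=5.9674
θ=239°:   candidates: C₊=(2.0564,5.6765) cross=36.475; C₋=(7.0774,-5.1507) cross=-36.475
θ=239°:   branch + wants cross > 0 → take C=(2.0564,5.6765) (cross=36.475)
θ=239°: ex = (C−B)/|BC| = (0.4002,0.9164); ey = (-0.9164,0.4002)
θ=239°: P = B + -1.26·ex + 2.13·ey = (-4.0013,-2.8739)
θ=271°: B = A + 3.00·(cos271°, sin271°) = (0.0524, -2.9995)
θ=271°: |BD| = 4.9579
θ=271°: circle(B,9.00) ∩ circle(D,6.00): a=7.0171, h=5.6356
θ=271°:   candidates: C₊=(2.2301,5.7330) cross=27.941; C₋=(9.0491,-3.2414) cross=-27.941
θ=271°:   branch + wants cross > 0 → take C=(2.2301,5.7330) (cross=27.941)
θ=271°: ex = (C−B)/|BC| = (0.2420,0.9703); ey = (-0.9703,0.2420)
θ=271°: P = B + -1.26·ex + 2.13·ey = (-2.3192,-3.7067)

θ=113°: -2.88 4.55
θ=239°: -4.00 -2.87
θ=271°: -2.32 -3.71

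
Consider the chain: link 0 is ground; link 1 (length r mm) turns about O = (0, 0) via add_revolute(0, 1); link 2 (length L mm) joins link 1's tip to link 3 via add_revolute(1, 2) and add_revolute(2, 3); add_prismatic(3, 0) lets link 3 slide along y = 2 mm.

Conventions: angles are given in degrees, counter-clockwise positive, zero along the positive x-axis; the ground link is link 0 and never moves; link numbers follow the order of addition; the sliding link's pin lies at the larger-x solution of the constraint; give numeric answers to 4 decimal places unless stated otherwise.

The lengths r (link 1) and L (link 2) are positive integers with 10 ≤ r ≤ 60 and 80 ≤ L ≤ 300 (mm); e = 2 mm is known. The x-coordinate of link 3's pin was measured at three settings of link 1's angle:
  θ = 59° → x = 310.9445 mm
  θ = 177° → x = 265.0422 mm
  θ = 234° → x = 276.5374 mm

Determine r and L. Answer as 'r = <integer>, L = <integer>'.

constraint per measurement: (x − r cos θ)² + (r sin θ − e)² = L²
subtracting the θ₁ and θ₂ equations cancels the r² and L² terms:
r = (x₁² − x₂²) / (2[(x₁cos θ₁ + e sin θ₁) − (x₂cos θ₂ + e sin θ₂)]) = 31.0000 → r = 31
L² = (x₁ − r cos θ₁)² + (r sin θ₁ − e)² = 87616.0014 → L = 296.0000 → L = 296
check at θ₃=234°: x = 276.5374 (printed 276.5374) ✓

r = 31, L = 296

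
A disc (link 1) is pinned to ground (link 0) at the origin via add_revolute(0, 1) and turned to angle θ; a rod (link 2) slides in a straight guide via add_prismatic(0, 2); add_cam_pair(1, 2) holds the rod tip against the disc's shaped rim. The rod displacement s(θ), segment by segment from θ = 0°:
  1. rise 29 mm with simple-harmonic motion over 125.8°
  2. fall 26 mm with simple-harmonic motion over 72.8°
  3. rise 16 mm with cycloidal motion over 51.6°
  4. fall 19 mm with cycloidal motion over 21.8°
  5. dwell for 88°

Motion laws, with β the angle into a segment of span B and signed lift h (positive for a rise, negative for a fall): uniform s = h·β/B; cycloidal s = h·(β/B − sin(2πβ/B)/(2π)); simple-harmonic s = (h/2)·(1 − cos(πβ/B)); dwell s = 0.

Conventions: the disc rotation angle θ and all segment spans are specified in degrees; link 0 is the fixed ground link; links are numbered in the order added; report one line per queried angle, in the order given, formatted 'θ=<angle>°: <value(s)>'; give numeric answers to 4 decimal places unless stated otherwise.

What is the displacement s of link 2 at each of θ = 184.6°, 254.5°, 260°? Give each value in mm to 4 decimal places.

segment 1 (0° to 125.8°, simple-harmonic, h = 29) is passed completely: s = 0.0000 + (29) = 29.0000
θ = 184.6° falls in segment 2 (125.8° to 198.6°, simple-harmonic, h = -26): β = 184.6 − 125.8 = 58.8°, B = 72.8°; Δs = -26/2·(1 − cos(π·0.8077)) = -23.6988; s = 29.0000 − 23.6988 = 5.3012
segment 2 (125.8° to 198.6°, simple-harmonic, h = -26) is passed completely: s = 29.0000 + (-26) = 3.0000
segment 3 (198.6° to 250.2°, cycloidal, h = 16) is passed completely: s = 3.0000 + (16) = 19.0000
θ = 254.5° falls in segment 4 (250.2° to 272°, cycloidal, h = -19): β = 254.5 − 250.2 = 4.3°, B = 21.8°; Δs = -19·(0.1972 − sin(2π·0.1972)/(2π)) = -0.8884; s = 19.0000 − 0.8884 = 18.1116
θ = 260° falls in segment 4 (250.2° to 272°, cycloidal, h = -19): β = 260 − 250.2 = 9.8°, B = 21.8°; Δs = -19·(0.4495 − sin(2π·0.4495)/(2π)) = -7.5985; s = 19.0000 − 7.5985 = 11.4015

θ=184.6°: 5.3012
θ=254.5°: 18.1116
θ=260°: 11.4015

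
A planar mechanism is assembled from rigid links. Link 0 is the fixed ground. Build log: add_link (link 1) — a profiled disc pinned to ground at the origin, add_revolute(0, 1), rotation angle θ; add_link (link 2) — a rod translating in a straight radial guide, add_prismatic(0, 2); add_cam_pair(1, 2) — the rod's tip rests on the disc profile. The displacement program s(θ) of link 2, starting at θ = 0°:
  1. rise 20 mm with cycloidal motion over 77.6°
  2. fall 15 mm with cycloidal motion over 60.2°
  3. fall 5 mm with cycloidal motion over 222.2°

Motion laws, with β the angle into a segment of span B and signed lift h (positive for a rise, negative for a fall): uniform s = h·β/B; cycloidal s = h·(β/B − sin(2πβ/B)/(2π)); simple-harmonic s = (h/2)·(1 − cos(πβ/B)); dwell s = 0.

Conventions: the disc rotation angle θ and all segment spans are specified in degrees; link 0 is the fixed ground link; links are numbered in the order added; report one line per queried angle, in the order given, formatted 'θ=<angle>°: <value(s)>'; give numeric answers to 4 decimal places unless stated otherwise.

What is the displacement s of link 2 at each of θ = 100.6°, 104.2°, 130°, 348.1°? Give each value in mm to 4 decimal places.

seg 1 [0°–77.6°] cycloidal, h=20: full span → s += 20 → s = 20.0000
seg 2 [77.6°–137.8°] cycloidal, h=-15: θ=100.6° here. β=23, B=60.2. -15·(0.3821 − sin(2π·0.3821)/(2π)) = -4.1193 → s = 15.8807
seg 2 [77.6°–137.8°] cycloidal, h=-15: θ=104.2° here. β=26.6, B=60.2. -15·(0.4419 − sin(2π·0.4419)/(2π)) = -5.7751 → s = 14.2249
seg 2 [77.6°–137.8°] cycloidal, h=-15: θ=130° here. β=52.4, B=60.2. -15·(0.8704 − sin(2π·0.8704)/(2π)) = -14.7923 → s = 5.2077
seg 2 [77.6°–137.8°] cycloidal, h=-15: full span → s += -15 → s = 5.0000
seg 3 [137.8°–360°] cycloidal, h=-5: θ=348.1° here. β=210.3, B=222.2. -5·(0.9464 − sin(2π·0.9464)/(2π)) = -4.9950 → s = 0.0050

θ=100.6°: 15.8807
θ=104.2°: 14.2249
θ=130°: 5.2077
θ=348.1°: 0.0050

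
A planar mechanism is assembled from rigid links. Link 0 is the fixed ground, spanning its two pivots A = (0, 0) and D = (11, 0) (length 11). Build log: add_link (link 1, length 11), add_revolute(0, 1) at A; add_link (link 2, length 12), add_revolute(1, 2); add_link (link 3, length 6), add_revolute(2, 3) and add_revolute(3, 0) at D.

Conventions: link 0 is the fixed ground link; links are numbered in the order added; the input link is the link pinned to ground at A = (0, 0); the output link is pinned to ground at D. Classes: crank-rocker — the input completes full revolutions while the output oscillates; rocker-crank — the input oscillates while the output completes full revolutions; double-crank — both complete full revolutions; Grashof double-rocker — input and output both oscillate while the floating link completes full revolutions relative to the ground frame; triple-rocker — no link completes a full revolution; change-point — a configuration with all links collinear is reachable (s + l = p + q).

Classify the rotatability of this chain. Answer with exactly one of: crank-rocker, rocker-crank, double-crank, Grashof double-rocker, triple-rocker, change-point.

lengths: ground=11, input=11, coupler=12, output=6
sorted: s=6 (shortest), l=12 (longest), p+q=22
s + l = 18 vs p + q = 22
s + l < p + q (Grashof) with shortest = output link → rocker-crank

rocker-crank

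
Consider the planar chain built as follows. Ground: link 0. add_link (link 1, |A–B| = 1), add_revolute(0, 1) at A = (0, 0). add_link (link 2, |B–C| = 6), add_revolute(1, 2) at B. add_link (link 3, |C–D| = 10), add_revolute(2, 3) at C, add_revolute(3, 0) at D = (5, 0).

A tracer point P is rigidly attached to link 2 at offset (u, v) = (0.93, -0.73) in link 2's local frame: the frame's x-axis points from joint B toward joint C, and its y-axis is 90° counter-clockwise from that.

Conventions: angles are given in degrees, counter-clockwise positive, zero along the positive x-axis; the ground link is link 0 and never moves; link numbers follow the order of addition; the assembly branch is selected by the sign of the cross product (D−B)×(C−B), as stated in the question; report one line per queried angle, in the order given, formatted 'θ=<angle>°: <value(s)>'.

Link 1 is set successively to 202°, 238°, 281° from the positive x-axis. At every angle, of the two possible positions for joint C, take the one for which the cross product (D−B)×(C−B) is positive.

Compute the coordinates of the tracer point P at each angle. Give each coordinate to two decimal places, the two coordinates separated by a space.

A=(0,0), D=(5.00,0)
θ=202°: B = A + 1.00·(cos202°, sin202°) = (-0.9272, -0.3746)
θ=202°: |BD| = 5.9390
θ=202°: circle(B,6.00) ∩ circle(D,10.00): a=-2.4186, h=5.4909
θ=202°:   candidates: C₊=(-3.6873,4.9528) cross=32.611; C₋=(-2.9946,-6.0072) cross=-32.611
θ=202°:   branch + wants cross > 0 → take C=(-3.6873,4.9528) (cross=32.611)
θ=202°: ex = (C−B)/|BC| = (-0.4600,0.8879); ey = (-0.8879,-0.4600)
θ=202°: P = B + 0.93·ex + -0.73·ey = (-0.7068,0.7870)
θ=238°: B = A + 1.00·(cos238°, sin238°) = (-0.5299, -0.8480)
θ=238°: |BD| = 5.5946
θ=238°: circle(B,6.00) ∩ circle(D,10.00): a=-2.9225, h=5.2401
θ=238°:   candidates: C₊=(-4.2130,3.8885) cross=29.316; C₋=(-2.6244,-6.4706) cross=-29.316
θ=238°:   branch + wants cross > 0 → take C=(-4.2130,3.8885) (cross=29.316)
θ=238°: ex = (C−B)/|BC| = (-0.6138,0.7894); ey = (-0.7894,-0.6138)
θ=238°: P = B + 0.93·ex + -0.73·ey = (-0.5245,0.3342)
θ=281°: B = A + 1.00·(cos281°, sin281°) = (0.1908, -0.9816)
θ=281°: |BD| = 4.9084
θ=281°: circle(B,6.00) ∩ circle(D,10.00): a=-4.0653, h=4.4128
θ=281°:   candidates: C₊=(-4.6749,2.5290) cross=21.660; C₋=(-2.9099,-6.1183) cross=-21.660
θ=281°:   branch + wants cross > 0 → take C=(-4.6749,2.5290) (cross=21.660)
θ=281°: ex = (C−B)/|BC| = (-0.8110,0.5851); ey = (-0.5851,-0.8110)
θ=281°: P = B + 0.93·ex + -0.73·ey = (-0.1362,0.1545)

θ=202°: -0.71 0.79
θ=238°: -0.52 0.33
θ=281°: -0.14 0.15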